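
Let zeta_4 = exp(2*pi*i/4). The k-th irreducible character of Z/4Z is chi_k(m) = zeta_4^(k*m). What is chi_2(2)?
chi_2(2) = zeta_4^4 = 1

Details: chi_2(2) = zeta_4^(2*2) = zeta_4^4. Since zeta_4^4 = 1, this equals zeta_4^0 = exp(2*pi*i*0/4) = 1.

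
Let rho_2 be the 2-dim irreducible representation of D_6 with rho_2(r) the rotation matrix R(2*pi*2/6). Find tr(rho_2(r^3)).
chi_{rho_2}(r^3) = 2*cos(2*pi*2*3/6) = 2

Proof sketch: rho_2(r^3) is rotation by angle 2*pi*2*3/6, whose trace is 2*cos(2*pi*2*3/6) = 2.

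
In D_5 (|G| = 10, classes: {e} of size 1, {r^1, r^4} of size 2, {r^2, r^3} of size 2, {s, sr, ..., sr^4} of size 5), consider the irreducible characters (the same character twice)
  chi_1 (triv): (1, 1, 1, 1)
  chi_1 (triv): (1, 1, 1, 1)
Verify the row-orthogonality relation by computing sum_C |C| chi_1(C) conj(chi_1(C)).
Sum = 10 = |G| = 10; so <chi_1, chi_1> = 1 (norm-1 confirms irreducibility).

Derivation: Compute term by term over conjugacy classes (|C| * chi_1(C) * conj(chi_1(C))):
  1*(1)*conj(1) + 2*(1)*conj(1) + 2*(1)*conj(1) + 5*(1)*conj(1)
  = (1) + (2) + (2) + (5)
  = 10.
Dividing by |G| = 10 gives 10/10 = 1, matching the row-orthogonality relation <chi_1, chi_1> = [chi_1 = chi_1].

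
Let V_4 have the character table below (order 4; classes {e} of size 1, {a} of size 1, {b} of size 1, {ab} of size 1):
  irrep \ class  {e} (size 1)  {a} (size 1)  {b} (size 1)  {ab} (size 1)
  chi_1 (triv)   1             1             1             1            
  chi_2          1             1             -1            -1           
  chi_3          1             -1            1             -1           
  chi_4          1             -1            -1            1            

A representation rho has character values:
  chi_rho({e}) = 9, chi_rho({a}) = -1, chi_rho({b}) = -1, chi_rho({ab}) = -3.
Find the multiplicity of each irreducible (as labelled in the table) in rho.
Multiplicities: chi_1: 1, chi_2: 3, chi_3: 3, chi_4: 2.

Reasoning: Use <chi_rho, chi> = (1/|G|) sum_C |C| * chi_rho(C) * conj(chi(C)) with |G| = 4 for each irreducible chi in the table:
  <chi_rho, chi_1> = (1/4)[1*(9)*conj(1) + 1*(-1)*conj(1) + 1*(-1)*conj(1) + 1*(-3)*conj(1)]
      = (1/4)[(9) + (-1) + (-1) + (-3)] = 4/4 = 1
  <chi_rho, chi_2> = (1/4)[1*(9)*conj(1) + 1*(-1)*conj(1) + 1*(-1)*conj(-1) + 1*(-3)*conj(-1)]
      = (1/4)[(9) + (-1) + (1) + (3)] = 12/4 = 3
  <chi_rho, chi_3> = (1/4)[1*(9)*conj(1) + 1*(-1)*conj(-1) + 1*(-1)*conj(1) + 1*(-3)*conj(-1)]
      = (1/4)[(9) + (1) + (-1) + (3)] = 12/4 = 3
  <chi_rho, chi_4> = (1/4)[1*(9)*conj(1) + 1*(-1)*conj(-1) + 1*(-1)*conj(-1) + 1*(-3)*conj(1)]
      = (1/4)[(9) + (1) + (1) + (-3)] = 8/4 = 2
Dimension check: dim(rho) = sum (mult * dim) = 1*1 + 3*1 + 3*1 + 2*1 = 9 = chi_rho(e) = 9.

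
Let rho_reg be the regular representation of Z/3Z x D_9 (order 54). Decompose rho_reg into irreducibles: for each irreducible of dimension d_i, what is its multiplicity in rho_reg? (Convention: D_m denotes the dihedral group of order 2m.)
Each irreducible V_i of dimension d_i appears with multiplicity d_i, i.e. rho_reg = (direct sum over all irreducibles V_i) d_i V_i. The irreducible dimensions for Z/3Z x D_9 are 1, 1, 1, 1, 1, 1, 2, 2, 2, 2, 2, 2, 2, 2, 2, 2, 2, 2: 6 irreducibles of dimension 1, each with multiplicity 1; 12 irreducibles of dimension 2, each with multiplicity 2. Total dimension 6*1*1 + 12*2*2 = 54 = |G|.

General theorem: in the regular representation of a finite group G, each irreducible appears with multiplicity equal to its dimension. Check: dim(rho_reg) = sum d_i^2 = 1 + 1 + 1 + 1 + 1 + 1 + 4 + 4 + 4 + 4 + 4 + 4 + 4 + 4 + 4 + 4 + 4 + 4 = 54 = |G|.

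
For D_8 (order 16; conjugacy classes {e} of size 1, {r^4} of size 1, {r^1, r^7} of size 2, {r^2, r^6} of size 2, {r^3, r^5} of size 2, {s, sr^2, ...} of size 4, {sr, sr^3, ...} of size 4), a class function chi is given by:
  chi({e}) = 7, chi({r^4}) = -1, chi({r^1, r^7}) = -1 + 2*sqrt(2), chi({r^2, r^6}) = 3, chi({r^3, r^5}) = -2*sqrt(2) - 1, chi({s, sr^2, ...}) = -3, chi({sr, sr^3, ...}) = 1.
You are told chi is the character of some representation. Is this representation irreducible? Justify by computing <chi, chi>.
Not irreducible (reducible): <chi, chi> = 9 > 1.

Proof sketch: <chi, chi> = (1/|G|) sum_C |C| * |chi(C)|^2 = (1/16)[1*|7|^2 + 1*|-1|^2 + 2*|-1 + 2*sqrt(2)|^2 + 2*|3|^2 + 2*|-2*sqrt(2) - 1|^2 + 4*|-3|^2 + 4*|1|^2]
  = (1/16)[(49) + (1) + (18 - 8*sqrt(2)) + (18) + (8*sqrt(2) + 18) + (36) + (4)] = 144/16 = 9.
A character is irreducible iff <chi, chi> = 1, so this representation is reducible.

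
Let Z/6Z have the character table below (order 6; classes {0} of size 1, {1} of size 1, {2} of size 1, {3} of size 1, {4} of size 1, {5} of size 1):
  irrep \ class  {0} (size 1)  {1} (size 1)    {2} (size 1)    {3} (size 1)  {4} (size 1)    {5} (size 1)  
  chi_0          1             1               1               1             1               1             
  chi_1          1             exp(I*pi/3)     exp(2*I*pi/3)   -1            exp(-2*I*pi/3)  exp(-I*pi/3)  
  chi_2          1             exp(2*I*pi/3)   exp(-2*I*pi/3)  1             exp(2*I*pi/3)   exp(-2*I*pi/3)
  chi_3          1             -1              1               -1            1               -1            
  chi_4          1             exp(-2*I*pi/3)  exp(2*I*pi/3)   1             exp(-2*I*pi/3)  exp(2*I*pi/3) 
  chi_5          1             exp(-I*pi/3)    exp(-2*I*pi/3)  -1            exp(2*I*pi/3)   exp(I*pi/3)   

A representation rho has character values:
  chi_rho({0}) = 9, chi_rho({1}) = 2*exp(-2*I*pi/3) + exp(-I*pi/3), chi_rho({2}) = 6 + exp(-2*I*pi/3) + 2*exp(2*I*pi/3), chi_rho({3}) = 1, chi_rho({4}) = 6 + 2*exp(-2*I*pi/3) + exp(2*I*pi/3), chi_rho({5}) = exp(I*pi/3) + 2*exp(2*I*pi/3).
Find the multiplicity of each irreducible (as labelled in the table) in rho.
Multiplicities: chi_0: 3, chi_1: 0, chi_2: 0, chi_3: 3, chi_4: 2, chi_5: 1.

Use <chi_rho, chi> = (1/|G|) sum_C |C| * chi_rho(C) * conj(chi(C)) with |G| = 6 for each irreducible chi in the table:
  <chi_rho, chi_0> = (1/6)[1*(9)*conj(1) + 1*(2*exp(-2*I*pi/3) + exp(-I*pi/3))*conj(1) + 1*(6 + exp(-2*I*pi/3) + 2*exp(2*I*pi/3))*conj(1) + 1*(1)*conj(1) + 1*(6 + 2*exp(-2*I*pi/3) + exp(2*I*pi/3))*conj(1) + 1*(exp(I*pi/3) + 2*exp(2*I*pi/3))*conj(1)]
      = (1/6)[(9) + (2*exp(-2*I*pi/3) + exp(-I*pi/3)) + (6 + exp(-2*I*pi/3) + 2*exp(2*I*pi/3)) + (1) + (6 + 2*exp(-2*I*pi/3) + exp(2*I*pi/3)) + (exp(I*pi/3) + 2*exp(2*I*pi/3))] = 18/6 = 3
  <chi_rho, chi_1> = (1/6)[1*(9)*conj(1) + 1*(2*exp(-2*I*pi/3) + exp(-I*pi/3))*conj(exp(I*pi/3)) + 1*(6 + exp(-2*I*pi/3) + 2*exp(2*I*pi/3))*conj(exp(2*I*pi/3)) + 1*(1)*conj(-1) + 1*(6 + 2*exp(-2*I*pi/3) + exp(2*I*pi/3))*conj(exp(-2*I*pi/3)) + 1*(exp(I*pi/3) + 2*exp(2*I*pi/3))*conj(exp(-I*pi/3))]
      = (1/6)[(9) + (-2 + exp(-2*I*pi/3)) + (2 + 6*exp(-2*I*pi/3) + exp(2*I*pi/3)) + (-1) + (2 + exp(-2*I*pi/3) + 6*exp(2*I*pi/3)) + (-2 + exp(2*I*pi/3))] = 0/6 = 0
  <chi_rho, chi_2> = (1/6)[1*(9)*conj(1) + 1*(2*exp(-2*I*pi/3) + exp(-I*pi/3))*conj(exp(2*I*pi/3)) + 1*(6 + exp(-2*I*pi/3) + 2*exp(2*I*pi/3))*conj(exp(-2*I*pi/3)) + 1*(1)*conj(1) + 1*(6 + 2*exp(-2*I*pi/3) + exp(2*I*pi/3))*conj(exp(2*I*pi/3)) + 1*(exp(I*pi/3) + 2*exp(2*I*pi/3))*conj(exp(-2*I*pi/3))]
      = (1/6)[(9) + (-1 + 2*exp(2*I*pi/3)) + (1 + 2*exp(-2*I*pi/3) + 6*exp(2*I*pi/3)) + (1) + (1 + 6*exp(-2*I*pi/3) + 2*exp(2*I*pi/3)) + (-1 + 2*exp(-2*I*pi/3))] = 0/6 = 0
  <chi_rho, chi_3> = (1/6)[1*(9)*conj(1) + 1*(2*exp(-2*I*pi/3) + exp(-I*pi/3))*conj(-1) + 1*(6 + exp(-2*I*pi/3) + 2*exp(2*I*pi/3))*conj(1) + 1*(1)*conj(-1) + 1*(6 + 2*exp(-2*I*pi/3) + exp(2*I*pi/3))*conj(1) + 1*(exp(I*pi/3) + 2*exp(2*I*pi/3))*conj(-1)]
      = (1/6)[(9) + (-exp(-I*pi/3) - 2*exp(-2*I*pi/3)) + (6 + exp(-2*I*pi/3) + 2*exp(2*I*pi/3)) + (-1) + (6 + 2*exp(-2*I*pi/3) + exp(2*I*pi/3)) + (-2*exp(2*I*pi/3) - exp(I*pi/3))] = 18/6 = 3
  <chi_rho, chi_4> = (1/6)[1*(9)*conj(1) + 1*(2*exp(-2*I*pi/3) + exp(-I*pi/3))*conj(exp(-2*I*pi/3)) + 1*(6 + exp(-2*I*pi/3) + 2*exp(2*I*pi/3))*conj(exp(2*I*pi/3)) + 1*(1)*conj(1) + 1*(6 + 2*exp(-2*I*pi/3) + exp(2*I*pi/3))*conj(exp(-2*I*pi/3)) + 1*(exp(I*pi/3) + 2*exp(2*I*pi/3))*conj(exp(2*I*pi/3))]
      = (1/6)[(9) + (2 + exp(I*pi/3)) + (2 + 6*exp(-2*I*pi/3) + exp(2*I*pi/3)) + (1) + (2 + exp(-2*I*pi/3) + 6*exp(2*I*pi/3)) + (2 + exp(-I*pi/3))] = 12/6 = 2
  <chi_rho, chi_5> = (1/6)[1*(9)*conj(1) + 1*(2*exp(-2*I*pi/3) + exp(-I*pi/3))*conj(exp(-I*pi/3)) + 1*(6 + exp(-2*I*pi/3) + 2*exp(2*I*pi/3))*conj(exp(-2*I*pi/3)) + 1*(1)*conj(-1) + 1*(6 + 2*exp(-2*I*pi/3) + exp(2*I*pi/3))*conj(exp(2*I*pi/3)) + 1*(exp(I*pi/3) + 2*exp(2*I*pi/3))*conj(exp(I*pi/3))]
      = (1/6)[(9) + (1 + 2*exp(-I*pi/3)) + (1 + 2*exp(-2*I*pi/3) + 6*exp(2*I*pi/3)) + (-1) + (1 + 6*exp(-2*I*pi/3) + 2*exp(2*I*pi/3)) + (1 + 2*exp(I*pi/3))] = 6/6 = 1
(Exp terms are combined using exp(i*s)*conj(exp(i*t)) = exp(i*(s-t)), and sums of them are collapsed using the identity that for every m > 1 the m distinct m-th roots of unity sum to 0, e.g. 1 + exp(2*I*pi/3) + exp(-2*I*pi/3) = 0.)
Dimension check: dim(rho) = sum (mult * dim) = 3*1 + 0*1 + 0*1 + 3*1 + 2*1 + 1*1 = 9 = chi_rho(e) = 9.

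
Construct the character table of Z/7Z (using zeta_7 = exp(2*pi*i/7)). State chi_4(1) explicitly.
Character table of Z/7Z (irreps indexed chi_0,...,chi_6 with chi_k(m) = zeta_7^(k*m), zeta_7 = exp(2*pi*i/7)):
  irrep \ class  {0} (size 1)  {1} (size 1)    {2} (size 1)    {3} (size 1)    {4} (size 1)    {5} (size 1)    {6} (size 1)  
  chi_0          1             1               1               1               1               1               1             
  chi_1          1             exp(2*I*pi/7)   exp(4*I*pi/7)   exp(6*I*pi/7)   exp(-6*I*pi/7)  exp(-4*I*pi/7)  exp(-2*I*pi/7)
  chi_2          1             exp(4*I*pi/7)   exp(-6*I*pi/7)  exp(-2*I*pi/7)  exp(2*I*pi/7)   exp(6*I*pi/7)   exp(-4*I*pi/7)
  chi_3          1             exp(6*I*pi/7)   exp(-2*I*pi/7)  exp(4*I*pi/7)   exp(-4*I*pi/7)  exp(2*I*pi/7)   exp(-6*I*pi/7)
  chi_4          1             exp(-6*I*pi/7)  exp(2*I*pi/7)   exp(-4*I*pi/7)  exp(4*I*pi/7)   exp(-2*I*pi/7)  exp(6*I*pi/7) 
  chi_5          1             exp(-4*I*pi/7)  exp(6*I*pi/7)   exp(2*I*pi/7)   exp(-2*I*pi/7)  exp(-6*I*pi/7)  exp(4*I*pi/7) 
  chi_6          1             exp(-2*I*pi/7)  exp(-4*I*pi/7)  exp(-6*I*pi/7)  exp(6*I*pi/7)   exp(4*I*pi/7)   exp(2*I*pi/7) 

Spot check: chi_4(1) = zeta_7^(4*1) = zeta_7^4 = exp(-6*I*pi/7).

Details: Z/7Z is abelian, so all 7 irreducible complex representations are 1-dimensional. They are given by chi_k(m) = zeta_7^(k*m) for k = 0,...,6. Row orthogonality: sum_m chi_k(m) conj(chi_l(m)) = 7 * [k = l].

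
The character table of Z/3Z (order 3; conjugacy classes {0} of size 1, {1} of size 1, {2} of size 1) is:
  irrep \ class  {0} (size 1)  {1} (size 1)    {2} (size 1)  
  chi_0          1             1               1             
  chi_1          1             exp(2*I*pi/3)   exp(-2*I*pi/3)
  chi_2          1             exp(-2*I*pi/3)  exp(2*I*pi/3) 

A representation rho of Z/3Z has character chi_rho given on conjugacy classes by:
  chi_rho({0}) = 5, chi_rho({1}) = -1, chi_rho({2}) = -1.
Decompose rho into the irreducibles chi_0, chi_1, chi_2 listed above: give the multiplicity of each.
Multiplicities: chi_0: 1, chi_1: 2, chi_2: 2.

Justification: Use <chi_rho, chi> = (1/|G|) sum_C |C| * chi_rho(C) * conj(chi(C)) with |G| = 3 for each irreducible chi in the table:
  <chi_rho, chi_0> = (1/3)[1*(5)*conj(1) + 1*(-1)*conj(1) + 1*(-1)*conj(1)]
      = (1/3)[(5) + (-1) + (-1)] = 3/3 = 1
  <chi_rho, chi_1> = (1/3)[1*(5)*conj(1) + 1*(-1)*conj(exp(2*I*pi/3)) + 1*(-1)*conj(exp(-2*I*pi/3))]
      = (1/3)[(5) + (2 + exp(-2*I*pi/3) + 2*exp(2*I*pi/3)) + (2 + 2*exp(-2*I*pi/3) + exp(2*I*pi/3))] = 6/3 = 2
  <chi_rho, chi_2> = (1/3)[1*(5)*conj(1) + 1*(-1)*conj(exp(-2*I*pi/3)) + 1*(-1)*conj(exp(2*I*pi/3))]
      = (1/3)[(5) + (2 + 2*exp(-2*I*pi/3) + exp(2*I*pi/3)) + (2 + exp(-2*I*pi/3) + 2*exp(2*I*pi/3))] = 6/3 = 2
(Exp terms are combined using exp(i*s)*conj(exp(i*t)) = exp(i*(s-t)), and sums of them are collapsed using the identity that for every m > 1 the m distinct m-th roots of unity sum to 0, e.g. 1 + exp(2*I*pi/3) + exp(-2*I*pi/3) = 0.)
Dimension check: dim(rho) = sum (mult * dim) = 1*1 + 2*1 + 2*1 = 5 = chi_rho(e) = 5.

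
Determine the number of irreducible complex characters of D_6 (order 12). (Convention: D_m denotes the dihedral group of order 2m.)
6

Argument: The number of irreducible complex representations of a finite group equals its number of conjugacy classes. D_6 has 6 conjugacy classes (n/2 + 3 for n even), so D_6 (order 12) has exactly 6 irreducible complex representations.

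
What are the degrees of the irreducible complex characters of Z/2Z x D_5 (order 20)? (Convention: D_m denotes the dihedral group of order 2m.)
Dimensions: 1, 1, 1, 1, 2, 2, 2, 2

Explanation: There are 8 irreducibles (= number of conjugacy classes). Their dimensions d_i satisfy sum d_i^2 = |G| = 20: 1 + 1 + 1 + 1 + 4 + 4 + 4 + 4 = 20. (For the product with Z/2Z: each of the 2 1-dim characters of Z/2Z tensors with each irrep of D_5, giving 2 copies of each D_5-dimension.)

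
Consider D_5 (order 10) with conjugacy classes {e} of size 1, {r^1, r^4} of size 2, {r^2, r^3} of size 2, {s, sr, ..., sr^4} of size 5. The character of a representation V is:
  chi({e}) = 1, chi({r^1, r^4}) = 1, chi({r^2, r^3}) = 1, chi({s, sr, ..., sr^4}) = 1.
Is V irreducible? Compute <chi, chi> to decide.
Irreducible: <chi, chi> = 1.

Reasoning: <chi, chi> = (1/|G|) sum_C |C| * |chi(C)|^2 = (1/10)[1*|1|^2 + 2*|1|^2 + 2*|1|^2 + 5*|1|^2]
  = (1/10)[(1) + (2) + (2) + (5)] = 10/10 = 1.
A character is irreducible iff <chi, chi> = 1, so this representation is irreducible.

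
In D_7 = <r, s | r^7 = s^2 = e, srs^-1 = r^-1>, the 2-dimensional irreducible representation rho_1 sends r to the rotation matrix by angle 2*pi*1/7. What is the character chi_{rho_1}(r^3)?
chi_{rho_1}(r^3) = 2*cos(2*pi*1*3/7) = -2*cos(pi/7)

Working: rho_1(r^3) is rotation by angle 2*pi*1*3/7, whose trace is 2*cos(2*pi*1*3/7) = -2*cos(pi/7).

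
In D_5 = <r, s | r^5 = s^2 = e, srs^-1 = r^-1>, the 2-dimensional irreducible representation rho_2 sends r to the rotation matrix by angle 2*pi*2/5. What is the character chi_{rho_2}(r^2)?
chi_{rho_2}(r^2) = 2*cos(2*pi*2*2/5) = -1/2 + sqrt(5)/2

Proof sketch: rho_2(r^2) is rotation by angle 2*pi*2*2/5, whose trace is 2*cos(2*pi*2*2/5) = -1/2 + sqrt(5)/2.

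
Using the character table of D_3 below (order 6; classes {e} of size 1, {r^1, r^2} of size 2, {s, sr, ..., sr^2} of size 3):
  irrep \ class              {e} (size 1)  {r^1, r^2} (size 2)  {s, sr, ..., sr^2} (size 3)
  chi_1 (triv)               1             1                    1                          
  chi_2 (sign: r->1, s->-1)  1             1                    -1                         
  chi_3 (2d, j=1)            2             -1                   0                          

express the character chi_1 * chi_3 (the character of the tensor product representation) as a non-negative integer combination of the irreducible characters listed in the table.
chi_1 tensor chi_3 = chi_3 (all other irreducibles have multiplicity 0).

The character of a tensor product is the pointwise product (chi_1 * chi_3)(C) = chi_1(C) * chi_3(C):
  {e}: (1)*(2), {r^1, r^2}: (1)*(-1), {s, sr, ..., sr^2}: (1)*(0)
so (chi_1 * chi_3) takes values
  {e} -> 2, {r^1, r^2} -> -1, {s, sr, ..., sr^2} -> 0.
Now take the inner product of this character with each irreducible chi from the table, <chi_1*chi_3, chi> = (1/6) sum_C |C| (chi_1*chi_3)(C) conj(chi(C)):
  <chi_1*chi_3, chi_1> = (1/6)[1*(2)*conj(1) + 2*(-1)*conj(1) + 3*(0)*conj(1)]
      = (1/6)[(2) + (-2) + (0)] = 0/6 = 0
  <chi_1*chi_3, chi_2> = (1/6)[1*(2)*conj(1) + 2*(-1)*conj(1) + 3*(0)*conj(-1)]
      = (1/6)[(2) + (-2) + (0)] = 0/6 = 0
  <chi_1*chi_3, chi_3> = (1/6)[1*(2)*conj(2) + 2*(-1)*conj(-1) + 3*(0)*conj(0)]
      = (1/6)[(4) + (2) + (0)] = 6/6 = 1
Hence the multiplicities are chi_3: 1. Dimension check: dim(chi_1)*dim(chi_3) = 1*2 = 2 and sum (mult * dim) = 1*2 = 2.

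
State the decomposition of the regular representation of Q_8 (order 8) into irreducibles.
Each irreducible V_i of dimension d_i appears with multiplicity d_i, i.e. rho_reg = (direct sum over all irreducibles V_i) d_i V_i. The irreducible dimensions for Q_8 are 1, 1, 1, 1, 2: 4 irreducibles of dimension 1, each with multiplicity 1; 1 irreducible of dimension 2, with multiplicity 2. Total dimension 4*1*1 + 1*2*2 = 8 = |G|.

Working: General theorem: in the regular representation of a finite group G, each irreducible appears with multiplicity equal to its dimension. Check: dim(rho_reg) = sum d_i^2 = 1 + 1 + 1 + 1 + 4 = 8 = |G|.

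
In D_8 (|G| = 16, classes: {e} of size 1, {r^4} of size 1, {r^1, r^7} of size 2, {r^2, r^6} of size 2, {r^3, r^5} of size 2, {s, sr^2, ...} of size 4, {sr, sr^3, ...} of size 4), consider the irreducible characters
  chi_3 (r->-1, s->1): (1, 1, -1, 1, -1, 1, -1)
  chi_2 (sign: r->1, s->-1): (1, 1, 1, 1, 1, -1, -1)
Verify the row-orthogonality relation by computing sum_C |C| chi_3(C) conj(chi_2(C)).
Sum = 0; so <chi_3, chi_2> = 0 (distinct irreducibles are orthogonal).

Justification: Compute term by term over conjugacy classes (|C| * chi_3(C) * conj(chi_2(C))):
  1*(1)*conj(1) + 1*(1)*conj(1) + 2*(-1)*conj(1) + 2*(1)*conj(1) + 2*(-1)*conj(1) + 4*(1)*conj(-1) + 4*(-1)*conj(-1)
  = (1) + (1) + (-2) + (2) + (-2) + (-4) + (4)
  = 0.
Dividing by |G| = 16 gives 0/16 = 0, matching the row-orthogonality relation <chi_3, chi_2> = [chi_3 = chi_2].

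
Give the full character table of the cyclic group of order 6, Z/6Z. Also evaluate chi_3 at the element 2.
Character table of Z/6Z (irreps indexed chi_0,...,chi_5 with chi_k(m) = zeta_6^(k*m), zeta_6 = exp(2*pi*i/6)):
  irrep \ class  {0} (size 1)  {1} (size 1)    {2} (size 1)    {3} (size 1)  {4} (size 1)    {5} (size 1)  
  chi_0          1             1               1               1             1               1             
  chi_1          1             exp(I*pi/3)     exp(2*I*pi/3)   -1            exp(-2*I*pi/3)  exp(-I*pi/3)  
  chi_2          1             exp(2*I*pi/3)   exp(-2*I*pi/3)  1             exp(2*I*pi/3)   exp(-2*I*pi/3)
  chi_3          1             -1              1               -1            1               -1            
  chi_4          1             exp(-2*I*pi/3)  exp(2*I*pi/3)   1             exp(-2*I*pi/3)  exp(2*I*pi/3) 
  chi_5          1             exp(-I*pi/3)    exp(-2*I*pi/3)  -1            exp(2*I*pi/3)   exp(I*pi/3)   

Spot check: chi_3(2) = zeta_6^(3*2) = zeta_6^6 = 1.

Proof sketch: Z/6Z is abelian, so all 6 irreducible complex representations are 1-dimensional. They are given by chi_k(m) = zeta_6^(k*m) for k = 0,...,5. Row orthogonality: sum_m chi_k(m) conj(chi_l(m)) = 6 * [k = l].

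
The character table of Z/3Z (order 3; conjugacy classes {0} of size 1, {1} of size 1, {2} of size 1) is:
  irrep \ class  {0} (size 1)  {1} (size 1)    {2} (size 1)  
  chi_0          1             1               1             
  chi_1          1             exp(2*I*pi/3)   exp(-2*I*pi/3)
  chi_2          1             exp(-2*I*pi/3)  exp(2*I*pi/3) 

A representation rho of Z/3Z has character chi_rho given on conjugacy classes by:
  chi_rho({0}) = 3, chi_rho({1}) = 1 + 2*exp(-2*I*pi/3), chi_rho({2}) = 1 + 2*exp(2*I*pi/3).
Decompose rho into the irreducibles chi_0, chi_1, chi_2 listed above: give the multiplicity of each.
Multiplicities: chi_0: 1, chi_1: 0, chi_2: 2.

Proof sketch: Use <chi_rho, chi> = (1/|G|) sum_C |C| * chi_rho(C) * conj(chi(C)) with |G| = 3 for each irreducible chi in the table:
  <chi_rho, chi_0> = (1/3)[1*(3)*conj(1) + 1*(1 + 2*exp(-2*I*pi/3))*conj(1) + 1*(1 + 2*exp(2*I*pi/3))*conj(1)]
      = (1/3)[(3) + (1 + 2*exp(-2*I*pi/3)) + (1 + 2*exp(2*I*pi/3))] = 3/3 = 1
  <chi_rho, chi_1> = (1/3)[1*(3)*conj(1) + 1*(1 + 2*exp(-2*I*pi/3))*conj(exp(2*I*pi/3)) + 1*(1 + 2*exp(2*I*pi/3))*conj(exp(-2*I*pi/3))]
      = (1/3)[(3) + (exp(-2*I*pi/3) + 2*exp(2*I*pi/3)) + (2*exp(-2*I*pi/3) + exp(2*I*pi/3))] = 0/3 = 0
  <chi_rho, chi_2> = (1/3)[1*(3)*conj(1) + 1*(1 + 2*exp(-2*I*pi/3))*conj(exp(-2*I*pi/3)) + 1*(1 + 2*exp(2*I*pi/3))*conj(exp(2*I*pi/3))]
      = (1/3)[(3) + (2 + exp(2*I*pi/3)) + (2 + exp(-2*I*pi/3))] = 6/3 = 2
(Exp terms are combined using exp(i*s)*conj(exp(i*t)) = exp(i*(s-t)), and sums of them are collapsed using the identity that for every m > 1 the m distinct m-th roots of unity sum to 0, e.g. 1 + exp(2*I*pi/3) + exp(-2*I*pi/3) = 0.)
Dimension check: dim(rho) = sum (mult * dim) = 1*1 + 0*1 + 2*1 = 3 = chi_rho(e) = 3.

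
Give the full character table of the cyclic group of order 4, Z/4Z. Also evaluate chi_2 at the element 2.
Character table of Z/4Z (irreps indexed chi_0,...,chi_3 with chi_k(m) = zeta_4^(k*m), zeta_4 = exp(2*pi*i/4)):
  irrep \ class  {0} (size 1)  {1} (size 1)  {2} (size 1)  {3} (size 1)
  chi_0          1             1             1             1           
  chi_1          1             I             -1            -I          
  chi_2          1             -1            1             -1          
  chi_3          1             -I            -1            I           

Spot check: chi_2(2) = zeta_4^(2*2) = zeta_4^4 = 1.

Solution. Z/4Z is abelian, so all 4 irreducible complex representations are 1-dimensional. They are given by chi_k(m) = zeta_4^(k*m) for k = 0,...,3. Row orthogonality: sum_m chi_k(m) conj(chi_l(m)) = 4 * [k = l].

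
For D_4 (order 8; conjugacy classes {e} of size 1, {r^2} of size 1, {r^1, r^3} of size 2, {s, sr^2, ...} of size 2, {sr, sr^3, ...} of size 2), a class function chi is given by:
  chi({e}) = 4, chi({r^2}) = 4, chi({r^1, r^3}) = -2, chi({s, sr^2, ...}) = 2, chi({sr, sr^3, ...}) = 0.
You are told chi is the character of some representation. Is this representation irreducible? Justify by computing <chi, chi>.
Not irreducible (reducible): <chi, chi> = 6 > 1.

Proof sketch: <chi, chi> = (1/|G|) sum_C |C| * |chi(C)|^2 = (1/8)[1*|4|^2 + 1*|4|^2 + 2*|-2|^2 + 2*|2|^2 + 2*|0|^2]
  = (1/8)[(16) + (16) + (8) + (8) + (0)] = 48/8 = 6.
A character is irreducible iff <chi, chi> = 1, so this representation is reducible.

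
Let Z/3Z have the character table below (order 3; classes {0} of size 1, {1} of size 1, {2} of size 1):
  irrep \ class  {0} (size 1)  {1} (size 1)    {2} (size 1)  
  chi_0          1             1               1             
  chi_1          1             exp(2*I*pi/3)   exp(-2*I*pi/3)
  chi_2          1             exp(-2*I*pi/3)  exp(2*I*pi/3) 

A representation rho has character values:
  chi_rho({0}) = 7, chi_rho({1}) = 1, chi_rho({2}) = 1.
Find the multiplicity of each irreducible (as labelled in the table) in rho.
Multiplicities: chi_0: 3, chi_1: 2, chi_2: 2.

Justification: Use <chi_rho, chi> = (1/|G|) sum_C |C| * chi_rho(C) * conj(chi(C)) with |G| = 3 for each irreducible chi in the table:
  <chi_rho, chi_0> = (1/3)[1*(7)*conj(1) + 1*(1)*conj(1) + 1*(1)*conj(1)]
      = (1/3)[(7) + (1) + (1)] = 9/3 = 3
  <chi_rho, chi_1> = (1/3)[1*(7)*conj(1) + 1*(1)*conj(exp(2*I*pi/3)) + 1*(1)*conj(exp(-2*I*pi/3))]
      = (1/3)[(7) + (2 + 3*exp(-2*I*pi/3) + 2*exp(2*I*pi/3)) + (2 + 2*exp(-2*I*pi/3) + 3*exp(2*I*pi/3))] = 6/3 = 2
  <chi_rho, chi_2> = (1/3)[1*(7)*conj(1) + 1*(1)*conj(exp(-2*I*pi/3)) + 1*(1)*conj(exp(2*I*pi/3))]
      = (1/3)[(7) + (2 + 2*exp(-2*I*pi/3) + 3*exp(2*I*pi/3)) + (2 + 3*exp(-2*I*pi/3) + 2*exp(2*I*pi/3))] = 6/3 = 2
(Exp terms are combined using exp(i*s)*conj(exp(i*t)) = exp(i*(s-t)), and sums of them are collapsed using the identity that for every m > 1 the m distinct m-th roots of unity sum to 0, e.g. 1 + exp(2*I*pi/3) + exp(-2*I*pi/3) = 0.)
Dimension check: dim(rho) = sum (mult * dim) = 3*1 + 2*1 + 2*1 = 7 = chi_rho(e) = 7.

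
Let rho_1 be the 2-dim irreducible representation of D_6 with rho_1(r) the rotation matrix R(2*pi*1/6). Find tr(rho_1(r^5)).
chi_{rho_1}(r^5) = 2*cos(2*pi*1*5/6) = 1

Reasoning: rho_1(r^5) is rotation by angle 2*pi*1*5/6, whose trace is 2*cos(2*pi*1*5/6) = 1.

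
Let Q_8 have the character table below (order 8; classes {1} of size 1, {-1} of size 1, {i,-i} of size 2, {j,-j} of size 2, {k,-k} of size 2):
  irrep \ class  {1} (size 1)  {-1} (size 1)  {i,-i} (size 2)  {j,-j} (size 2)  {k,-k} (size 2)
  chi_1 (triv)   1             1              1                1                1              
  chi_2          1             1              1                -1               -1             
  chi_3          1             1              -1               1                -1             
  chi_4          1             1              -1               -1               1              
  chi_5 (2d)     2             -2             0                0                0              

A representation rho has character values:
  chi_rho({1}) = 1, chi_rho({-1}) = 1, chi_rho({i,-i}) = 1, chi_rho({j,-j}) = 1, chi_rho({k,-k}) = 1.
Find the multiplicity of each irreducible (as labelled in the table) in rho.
Multiplicities: chi_1: 1, chi_2: 0, chi_3: 0, chi_4: 0, chi_5: 0.

Proof sketch: Use <chi_rho, chi> = (1/|G|) sum_C |C| * chi_rho(C) * conj(chi(C)) with |G| = 8 for each irreducible chi in the table:
  <chi_rho, chi_1> = (1/8)[1*(1)*conj(1) + 1*(1)*conj(1) + 2*(1)*conj(1) + 2*(1)*conj(1) + 2*(1)*conj(1)]
      = (1/8)[(1) + (1) + (2) + (2) + (2)] = 8/8 = 1
  <chi_rho, chi_2> = (1/8)[1*(1)*conj(1) + 1*(1)*conj(1) + 2*(1)*conj(1) + 2*(1)*conj(-1) + 2*(1)*conj(-1)]
      = (1/8)[(1) + (1) + (2) + (-2) + (-2)] = 0/8 = 0
  <chi_rho, chi_3> = (1/8)[1*(1)*conj(1) + 1*(1)*conj(1) + 2*(1)*conj(-1) + 2*(1)*conj(1) + 2*(1)*conj(-1)]
      = (1/8)[(1) + (1) + (-2) + (2) + (-2)] = 0/8 = 0
  <chi_rho, chi_4> = (1/8)[1*(1)*conj(1) + 1*(1)*conj(1) + 2*(1)*conj(-1) + 2*(1)*conj(-1) + 2*(1)*conj(1)]
      = (1/8)[(1) + (1) + (-2) + (-2) + (2)] = 0/8 = 0
  <chi_rho, chi_5> = (1/8)[1*(1)*conj(2) + 1*(1)*conj(-2) + 2*(1)*conj(0) + 2*(1)*conj(0) + 2*(1)*conj(0)]
      = (1/8)[(2) + (-2) + (0) + (0) + (0)] = 0/8 = 0
Dimension check: dim(rho) = sum (mult * dim) = 1*1 + 0*1 + 0*1 + 0*1 + 0*2 = 1 = chi_rho(e) = 1.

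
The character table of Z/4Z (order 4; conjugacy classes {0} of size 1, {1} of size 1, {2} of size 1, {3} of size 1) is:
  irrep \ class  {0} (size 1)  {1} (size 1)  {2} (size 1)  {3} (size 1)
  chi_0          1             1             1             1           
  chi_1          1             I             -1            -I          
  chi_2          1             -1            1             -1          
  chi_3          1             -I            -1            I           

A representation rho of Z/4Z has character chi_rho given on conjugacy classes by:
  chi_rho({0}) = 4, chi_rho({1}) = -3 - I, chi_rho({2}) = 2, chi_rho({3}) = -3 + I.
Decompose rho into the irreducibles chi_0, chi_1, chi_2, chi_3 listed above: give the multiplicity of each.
Multiplicities: chi_0: 0, chi_1: 0, chi_2: 3, chi_3: 1.

Proof sketch: Use <chi_rho, chi> = (1/|G|) sum_C |C| * chi_rho(C) * conj(chi(C)) with |G| = 4 for each irreducible chi in the table:
  <chi_rho, chi_0> = (1/4)[1*(4)*conj(1) + 1*(-3 - I)*conj(1) + 1*(2)*conj(1) + 1*(-3 + I)*conj(1)]
      = (1/4)[(4) + (-3 - I) + (2) + (-3 + I)] = 0/4 = 0
  <chi_rho, chi_1> = (1/4)[1*(4)*conj(1) + 1*(-3 - I)*conj(I) + 1*(2)*conj(-1) + 1*(-3 + I)*conj(-I)]
      = (1/4)[(4) + (-1 + 3*I) + (-2) + (-1 - 3*I)] = 0/4 = 0
  <chi_rho, chi_2> = (1/4)[1*(4)*conj(1) + 1*(-3 - I)*conj(-1) + 1*(2)*conj(1) + 1*(-3 + I)*conj(-1)]
      = (1/4)[(4) + (3 + I) + (2) + (3 - I)] = 12/4 = 3
  <chi_rho, chi_3> = (1/4)[1*(4)*conj(1) + 1*(-3 - I)*conj(-I) + 1*(2)*conj(-1) + 1*(-3 + I)*conj(I)]
      = (1/4)[(4) + (1 - 3*I) + (-2) + (1 + 3*I)] = 4/4 = 1
(Exp terms are combined using exp(i*s)*conj(exp(i*t)) = exp(i*(s-t)), and sums of them are collapsed using the identity that for every m > 1 the m distinct m-th roots of unity sum to 0, e.g. 1 + exp(2*I*pi/3) + exp(-2*I*pi/3) = 0.)
Dimension check: dim(rho) = sum (mult * dim) = 0*1 + 0*1 + 3*1 + 1*1 = 4 = chi_rho(e) = 4.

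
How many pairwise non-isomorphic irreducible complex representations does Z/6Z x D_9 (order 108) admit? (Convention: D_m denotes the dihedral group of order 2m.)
36

Derivation: The number of irreducible complex representations of a finite group equals its number of conjugacy classes. For a direct product, #classes(G x H) = #classes(G) * #classes(H). Z/6Z has 6 classes (abelian), D_9 has 6 classes, so 6 * 6 = 36, so Z/6Z x D_9 (order 108) has exactly 36 irreducible complex representations.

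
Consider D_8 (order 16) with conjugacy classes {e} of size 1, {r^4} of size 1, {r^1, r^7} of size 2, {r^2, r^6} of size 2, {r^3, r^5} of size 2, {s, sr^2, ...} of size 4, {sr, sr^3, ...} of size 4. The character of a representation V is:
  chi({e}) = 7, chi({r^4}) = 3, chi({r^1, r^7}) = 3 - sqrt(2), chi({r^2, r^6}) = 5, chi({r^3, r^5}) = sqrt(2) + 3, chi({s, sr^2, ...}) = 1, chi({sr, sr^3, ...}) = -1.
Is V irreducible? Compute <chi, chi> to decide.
Not irreducible (reducible): <chi, chi> = 10 > 1.

Why: <chi, chi> = (1/|G|) sum_C |C| * |chi(C)|^2 = (1/16)[1*|7|^2 + 1*|3|^2 + 2*|3 - sqrt(2)|^2 + 2*|5|^2 + 2*|sqrt(2) + 3|^2 + 4*|1|^2 + 4*|-1|^2]
  = (1/16)[(49) + (9) + (22 - 12*sqrt(2)) + (50) + (12*sqrt(2) + 22) + (4) + (4)] = 160/16 = 10.
A character is irreducible iff <chi, chi> = 1, so this representation is reducible.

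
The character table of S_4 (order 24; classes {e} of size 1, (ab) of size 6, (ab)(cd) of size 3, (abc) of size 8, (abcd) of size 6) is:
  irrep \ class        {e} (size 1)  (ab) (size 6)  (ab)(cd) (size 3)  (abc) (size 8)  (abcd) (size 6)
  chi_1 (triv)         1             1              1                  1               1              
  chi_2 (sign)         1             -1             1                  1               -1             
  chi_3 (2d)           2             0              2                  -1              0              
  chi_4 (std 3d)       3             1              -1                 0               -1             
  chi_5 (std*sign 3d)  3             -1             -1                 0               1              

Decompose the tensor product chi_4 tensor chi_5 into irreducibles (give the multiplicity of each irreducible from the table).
chi_4 tensor chi_5 = chi_2 + chi_3 + chi_4 + chi_5 (all other irreducibles have multiplicity 0).

Why: The character of a tensor product is the pointwise product (chi_4 * chi_5)(C) = chi_4(C) * chi_5(C):
  {e}: (3)*(3), (ab): (1)*(-1), (ab)(cd): (-1)*(-1), (abc): (0)*(0), (abcd): (-1)*(1)
so (chi_4 * chi_5) takes values
  {e} -> 9, (ab) -> -1, (ab)(cd) -> 1, (abc) -> 0, (abcd) -> -1.
Now take the inner product of this character with each irreducible chi from the table, <chi_4*chi_5, chi> = (1/24) sum_C |C| (chi_4*chi_5)(C) conj(chi(C)):
  <chi_4*chi_5, chi_1> = (1/24)[1*(9)*conj(1) + 6*(-1)*conj(1) + 3*(1)*conj(1) + 8*(0)*conj(1) + 6*(-1)*conj(1)]
      = (1/24)[(9) + (-6) + (3) + (0) + (-6)] = 0/24 = 0
  <chi_4*chi_5, chi_2> = (1/24)[1*(9)*conj(1) + 6*(-1)*conj(-1) + 3*(1)*conj(1) + 8*(0)*conj(1) + 6*(-1)*conj(-1)]
      = (1/24)[(9) + (6) + (3) + (0) + (6)] = 24/24 = 1
  <chi_4*chi_5, chi_3> = (1/24)[1*(9)*conj(2) + 6*(-1)*conj(0) + 3*(1)*conj(2) + 8*(0)*conj(-1) + 6*(-1)*conj(0)]
      = (1/24)[(18) + (0) + (6) + (0) + (0)] = 24/24 = 1
  <chi_4*chi_5, chi_4> = (1/24)[1*(9)*conj(3) + 6*(-1)*conj(1) + 3*(1)*conj(-1) + 8*(0)*conj(0) + 6*(-1)*conj(-1)]
      = (1/24)[(27) + (-6) + (-3) + (0) + (6)] = 24/24 = 1
  <chi_4*chi_5, chi_5> = (1/24)[1*(9)*conj(3) + 6*(-1)*conj(-1) + 3*(1)*conj(-1) + 8*(0)*conj(0) + 6*(-1)*conj(1)]
      = (1/24)[(27) + (6) + (-3) + (0) + (-6)] = 24/24 = 1
Hence the multiplicities are chi_2: 1, chi_3: 1, chi_4: 1, chi_5: 1. Dimension check: dim(chi_4)*dim(chi_5) = 3*3 = 9 and sum (mult * dim) = 1*1 + 1*2 + 1*3 + 1*3 = 9.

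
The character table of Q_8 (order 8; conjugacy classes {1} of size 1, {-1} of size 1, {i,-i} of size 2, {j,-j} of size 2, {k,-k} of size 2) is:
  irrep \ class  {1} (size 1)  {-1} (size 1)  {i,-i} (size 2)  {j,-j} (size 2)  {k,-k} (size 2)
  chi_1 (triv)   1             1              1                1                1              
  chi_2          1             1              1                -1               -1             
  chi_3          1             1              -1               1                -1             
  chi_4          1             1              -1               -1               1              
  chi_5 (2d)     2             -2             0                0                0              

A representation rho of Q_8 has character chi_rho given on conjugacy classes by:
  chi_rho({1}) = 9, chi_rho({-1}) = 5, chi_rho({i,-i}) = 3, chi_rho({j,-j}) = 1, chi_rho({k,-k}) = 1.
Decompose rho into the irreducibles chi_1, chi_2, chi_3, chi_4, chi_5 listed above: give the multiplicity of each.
Multiplicities: chi_1: 3, chi_2: 2, chi_3: 1, chi_4: 1, chi_5: 1.

Explanation: Use <chi_rho, chi> = (1/|G|) sum_C |C| * chi_rho(C) * conj(chi(C)) with |G| = 8 for each irreducible chi in the table:
  <chi_rho, chi_1> = (1/8)[1*(9)*conj(1) + 1*(5)*conj(1) + 2*(3)*conj(1) + 2*(1)*conj(1) + 2*(1)*conj(1)]
      = (1/8)[(9) + (5) + (6) + (2) + (2)] = 24/8 = 3
  <chi_rho, chi_2> = (1/8)[1*(9)*conj(1) + 1*(5)*conj(1) + 2*(3)*conj(1) + 2*(1)*conj(-1) + 2*(1)*conj(-1)]
      = (1/8)[(9) + (5) + (6) + (-2) + (-2)] = 16/8 = 2
  <chi_rho, chi_3> = (1/8)[1*(9)*conj(1) + 1*(5)*conj(1) + 2*(3)*conj(-1) + 2*(1)*conj(1) + 2*(1)*conj(-1)]
      = (1/8)[(9) + (5) + (-6) + (2) + (-2)] = 8/8 = 1
  <chi_rho, chi_4> = (1/8)[1*(9)*conj(1) + 1*(5)*conj(1) + 2*(3)*conj(-1) + 2*(1)*conj(-1) + 2*(1)*conj(1)]
      = (1/8)[(9) + (5) + (-6) + (-2) + (2)] = 8/8 = 1
  <chi_rho, chi_5> = (1/8)[1*(9)*conj(2) + 1*(5)*conj(-2) + 2*(3)*conj(0) + 2*(1)*conj(0) + 2*(1)*conj(0)]
      = (1/8)[(18) + (-10) + (0) + (0) + (0)] = 8/8 = 1
Dimension check: dim(rho) = sum (mult * dim) = 3*1 + 2*1 + 1*1 + 1*1 + 1*2 = 9 = chi_rho(e) = 9.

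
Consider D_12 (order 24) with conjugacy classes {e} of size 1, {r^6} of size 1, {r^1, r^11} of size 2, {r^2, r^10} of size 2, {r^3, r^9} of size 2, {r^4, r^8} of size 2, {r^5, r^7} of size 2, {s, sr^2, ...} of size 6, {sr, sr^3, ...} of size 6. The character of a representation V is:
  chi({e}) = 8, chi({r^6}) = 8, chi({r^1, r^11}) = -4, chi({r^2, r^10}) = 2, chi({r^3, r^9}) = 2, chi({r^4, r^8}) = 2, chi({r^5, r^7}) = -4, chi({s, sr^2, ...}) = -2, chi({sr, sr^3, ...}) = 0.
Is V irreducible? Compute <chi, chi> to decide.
Not irreducible (reducible): <chi, chi> = 10 > 1.

Explanation: <chi, chi> = (1/|G|) sum_C |C| * |chi(C)|^2 = (1/24)[1*|8|^2 + 1*|8|^2 + 2*|-4|^2 + 2*|2|^2 + 2*|2|^2 + 2*|2|^2 + 2*|-4|^2 + 6*|-2|^2 + 6*|0|^2]
  = (1/24)[(64) + (64) + (32) + (8) + (8) + (8) + (32) + (24) + (0)] = 240/24 = 10.
A character is irreducible iff <chi, chi> = 1, so this representation is reducible.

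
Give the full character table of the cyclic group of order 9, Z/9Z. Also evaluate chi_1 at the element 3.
Character table of Z/9Z (irreps indexed chi_0,...,chi_8 with chi_k(m) = zeta_9^(k*m), zeta_9 = exp(2*pi*i/9)):
  irrep \ class  {0} (size 1)  {1} (size 1)    {2} (size 1)    {3} (size 1)    {4} (size 1)    {5} (size 1)    {6} (size 1)    {7} (size 1)    {8} (size 1)  
  chi_0          1             1               1               1               1               1               1               1               1             
  chi_1          1             exp(2*I*pi/9)   exp(4*I*pi/9)   exp(2*I*pi/3)   exp(8*I*pi/9)   exp(-8*I*pi/9)  exp(-2*I*pi/3)  exp(-4*I*pi/9)  exp(-2*I*pi/9)
  chi_2          1             exp(4*I*pi/9)   exp(8*I*pi/9)   exp(-2*I*pi/3)  exp(-2*I*pi/9)  exp(2*I*pi/9)   exp(2*I*pi/3)   exp(-8*I*pi/9)  exp(-4*I*pi/9)
  chi_3          1             exp(2*I*pi/3)   exp(-2*I*pi/3)  1               exp(2*I*pi/3)   exp(-2*I*pi/3)  1               exp(2*I*pi/3)   exp(-2*I*pi/3)
  chi_4          1             exp(8*I*pi/9)   exp(-2*I*pi/9)  exp(2*I*pi/3)   exp(-4*I*pi/9)  exp(4*I*pi/9)   exp(-2*I*pi/3)  exp(2*I*pi/9)   exp(-8*I*pi/9)
  chi_5          1             exp(-8*I*pi/9)  exp(2*I*pi/9)   exp(-2*I*pi/3)  exp(4*I*pi/9)   exp(-4*I*pi/9)  exp(2*I*pi/3)   exp(-2*I*pi/9)  exp(8*I*pi/9) 
  chi_6          1             exp(-2*I*pi/3)  exp(2*I*pi/3)   1               exp(-2*I*pi/3)  exp(2*I*pi/3)   1               exp(-2*I*pi/3)  exp(2*I*pi/3) 
  chi_7          1             exp(-4*I*pi/9)  exp(-8*I*pi/9)  exp(2*I*pi/3)   exp(2*I*pi/9)   exp(-2*I*pi/9)  exp(-2*I*pi/3)  exp(8*I*pi/9)   exp(4*I*pi/9) 
  chi_8          1             exp(-2*I*pi/9)  exp(-4*I*pi/9)  exp(-2*I*pi/3)  exp(-8*I*pi/9)  exp(8*I*pi/9)   exp(2*I*pi/3)   exp(4*I*pi/9)   exp(2*I*pi/9) 

Spot check: chi_1(3) = zeta_9^(1*3) = zeta_9^3 = exp(2*I*pi/3).

Reasoning: Z/9Z is abelian, so all 9 irreducible complex representations are 1-dimensional. They are given by chi_k(m) = zeta_9^(k*m) for k = 0,...,8. Row orthogonality: sum_m chi_k(m) conj(chi_l(m)) = 9 * [k = l].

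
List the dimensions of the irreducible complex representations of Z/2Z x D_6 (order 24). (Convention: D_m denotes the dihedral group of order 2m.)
Dimensions: 1, 1, 1, 1, 1, 1, 1, 1, 2, 2, 2, 2

Reasoning: There are 12 irreducibles (= number of conjugacy classes). Their dimensions d_i satisfy sum d_i^2 = |G| = 24: 1 + 1 + 1 + 1 + 1 + 1 + 1 + 1 + 4 + 4 + 4 + 4 = 24. (For the product with Z/2Z: each of the 2 1-dim characters of Z/2Z tensors with each irrep of D_6, giving 2 copies of each D_6-dimension.)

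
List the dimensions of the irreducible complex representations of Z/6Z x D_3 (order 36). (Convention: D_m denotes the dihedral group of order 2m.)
Dimensions: 1, 1, 1, 1, 1, 1, 1, 1, 1, 1, 1, 1, 2, 2, 2, 2, 2, 2

Explanation: There are 18 irreducibles (= number of conjugacy classes). Their dimensions d_i satisfy sum d_i^2 = |G| = 36: 1 + 1 + 1 + 1 + 1 + 1 + 1 + 1 + 1 + 1 + 1 + 1 + 4 + 4 + 4 + 4 + 4 + 4 = 36. (For the product with Z/6Z: each of the 6 1-dim characters of Z/6Z tensors with each irrep of D_3, giving 6 copies of each D_3-dimension.)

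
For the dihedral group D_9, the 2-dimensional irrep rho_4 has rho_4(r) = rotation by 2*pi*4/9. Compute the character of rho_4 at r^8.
chi_{rho_4}(r^8) = 2*cos(2*pi*4*8/9) = -2*cos(pi/9)

Details: rho_4(r^8) is rotation by angle 2*pi*4*8/9, whose trace is 2*cos(2*pi*4*8/9) = -2*cos(pi/9).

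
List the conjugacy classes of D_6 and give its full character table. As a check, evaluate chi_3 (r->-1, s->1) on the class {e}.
Conjugacy classes: {e} of size 1, {r^3} of size 1, {r^1, r^5} of size 2, {r^2, r^4} of size 2, {s, sr^2, ...} of size 3, {sr, sr^3, ...} of size 3.
Character table:
  irrep \ class              {e} (size 1)  {r^3} (size 1)  {r^1, r^5} (size 2)  {r^2, r^4} (size 2)  {s, sr^2, ...} (size 3)  {sr, sr^3, ...} (size 3)
  chi_1 (triv)               1             1               1                    1                    1                        1                       
  chi_2 (sign: r->1, s->-1)  1             1               1                    1                    -1                       -1                      
  chi_3 (r->-1, s->1)        1             -1              -1                   1                    1                        -1                      
  chi_4 (r->-1, s->-1)       1             -1              -1                   1                    -1                       1                       
  chi_5 (2d, j=1)            2             -2              1                    -1                   0                        0                       
  chi_6 (2d, j=2)            2             2               -1                   -1                   0                        0                       

Spot check: chi_3 (r->-1, s->1) on {e} = 1.

Justification: D_6 has order 2*6 = 12 with 6 conjugacy classes, hence 6 irreducibles. Sum of squared dims 1 + 1 + 1 + 1 + 4 + 4 = 12 = |G|. Linear characters come from the abelianisation; the 2-dimensional irreps have character r^k -> 2*cos(2*pi*j*k/6), reflections -> 0.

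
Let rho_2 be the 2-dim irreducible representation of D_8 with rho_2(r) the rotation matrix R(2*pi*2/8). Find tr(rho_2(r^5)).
chi_{rho_2}(r^5) = 2*cos(2*pi*2*5/8) = 0

Working: rho_2(r^5) is rotation by angle 2*pi*2*5/8, whose trace is 2*cos(2*pi*2*5/8) = 0.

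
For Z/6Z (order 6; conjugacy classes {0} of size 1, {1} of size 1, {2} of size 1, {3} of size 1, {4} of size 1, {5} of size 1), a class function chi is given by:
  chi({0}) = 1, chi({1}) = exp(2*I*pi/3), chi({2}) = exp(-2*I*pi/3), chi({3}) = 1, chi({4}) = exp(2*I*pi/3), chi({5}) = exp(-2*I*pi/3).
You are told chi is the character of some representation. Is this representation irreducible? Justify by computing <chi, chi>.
Irreducible: <chi, chi> = 1.

Why: <chi, chi> = (1/|G|) sum_C |C| * |chi(C)|^2 = (1/6)[1*|1|^2 + 1*|exp(2*I*pi/3)|^2 + 1*|exp(-2*I*pi/3)|^2 + 1*|1|^2 + 1*|exp(2*I*pi/3)|^2 + 1*|exp(-2*I*pi/3)|^2]
  = (1/6)[(1) + (1) + (1) + (1) + (1) + (1)] = 6/6 = 1.
(Exp terms are combined using exp(i*s)*conj(exp(i*t)) = exp(i*(s-t)), and sums of them are collapsed using the identity that for every m > 1 the m distinct m-th roots of unity sum to 0, e.g. 1 + exp(2*I*pi/3) + exp(-2*I*pi/3) = 0.)
A character is irreducible iff <chi, chi> = 1, so this representation is irreducible.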